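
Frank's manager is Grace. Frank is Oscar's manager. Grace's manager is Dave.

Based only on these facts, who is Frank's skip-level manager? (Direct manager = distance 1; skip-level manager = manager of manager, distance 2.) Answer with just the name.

Answer: Dave

Derivation:
Reconstructing the manager chain from the given facts:
  Dave -> Grace -> Frank -> Oscar
(each arrow means 'manager of the next')
Positions in the chain (0 = top):
  position of Dave: 0
  position of Grace: 1
  position of Frank: 2
  position of Oscar: 3

Frank is at position 2; the skip-level manager is 2 steps up the chain, i.e. position 0: Dave.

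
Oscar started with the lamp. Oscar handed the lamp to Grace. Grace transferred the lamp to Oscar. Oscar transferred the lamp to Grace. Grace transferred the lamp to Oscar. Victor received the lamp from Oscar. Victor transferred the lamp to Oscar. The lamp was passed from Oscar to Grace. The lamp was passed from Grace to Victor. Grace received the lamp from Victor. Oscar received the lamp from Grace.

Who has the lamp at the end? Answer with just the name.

Tracking the lamp through each event:
Start: Oscar has the lamp.
After event 1: Grace has the lamp.
After event 2: Oscar has the lamp.
After event 3: Grace has the lamp.
After event 4: Oscar has the lamp.
After event 5: Victor has the lamp.
After event 6: Oscar has the lamp.
After event 7: Grace has the lamp.
After event 8: Victor has the lamp.
After event 9: Grace has the lamp.
After event 10: Oscar has the lamp.

Answer: Oscar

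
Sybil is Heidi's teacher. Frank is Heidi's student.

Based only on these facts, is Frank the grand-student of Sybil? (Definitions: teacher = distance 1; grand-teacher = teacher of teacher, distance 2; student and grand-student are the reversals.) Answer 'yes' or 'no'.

Reconstructing the teacher chain from the given facts:
  Sybil -> Heidi -> Frank
(each arrow means 'teacher of the next')
Positions in the chain (0 = top):
  position of Sybil: 0
  position of Heidi: 1
  position of Frank: 2

Frank is at position 2, Sybil is at position 0; signed distance (j - i) = -2.
'grand-student' requires j - i = -2. Actual distance is -2, so the relation HOLDS.

Answer: yes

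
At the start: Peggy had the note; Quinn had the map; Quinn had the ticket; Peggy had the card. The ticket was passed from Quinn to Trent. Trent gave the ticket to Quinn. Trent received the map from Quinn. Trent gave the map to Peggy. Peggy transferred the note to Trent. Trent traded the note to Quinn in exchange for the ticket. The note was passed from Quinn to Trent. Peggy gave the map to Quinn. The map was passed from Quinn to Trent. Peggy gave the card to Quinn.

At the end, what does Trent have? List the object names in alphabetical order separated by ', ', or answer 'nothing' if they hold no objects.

Tracking all object holders:
Start: note:Peggy, map:Quinn, ticket:Quinn, card:Peggy
Event 1 (give ticket: Quinn -> Trent). State: note:Peggy, map:Quinn, ticket:Trent, card:Peggy
Event 2 (give ticket: Trent -> Quinn). State: note:Peggy, map:Quinn, ticket:Quinn, card:Peggy
Event 3 (give map: Quinn -> Trent). State: note:Peggy, map:Trent, ticket:Quinn, card:Peggy
Event 4 (give map: Trent -> Peggy). State: note:Peggy, map:Peggy, ticket:Quinn, card:Peggy
Event 5 (give note: Peggy -> Trent). State: note:Trent, map:Peggy, ticket:Quinn, card:Peggy
Event 6 (swap note<->ticket: now note:Quinn, ticket:Trent). State: note:Quinn, map:Peggy, ticket:Trent, card:Peggy
Event 7 (give note: Quinn -> Trent). State: note:Trent, map:Peggy, ticket:Trent, card:Peggy
Event 8 (give map: Peggy -> Quinn). State: note:Trent, map:Quinn, ticket:Trent, card:Peggy
Event 9 (give map: Quinn -> Trent). State: note:Trent, map:Trent, ticket:Trent, card:Peggy
Event 10 (give card: Peggy -> Quinn). State: note:Trent, map:Trent, ticket:Trent, card:Quinn

Final state: note:Trent, map:Trent, ticket:Trent, card:Quinn
Trent holds: map, note, ticket.

Answer: map, note, ticket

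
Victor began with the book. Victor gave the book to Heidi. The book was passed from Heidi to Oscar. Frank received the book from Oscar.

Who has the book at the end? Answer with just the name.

Tracking the book through each event:
Start: Victor has the book.
After event 1: Heidi has the book.
After event 2: Oscar has the book.
After event 3: Frank has the book.

Answer: Frank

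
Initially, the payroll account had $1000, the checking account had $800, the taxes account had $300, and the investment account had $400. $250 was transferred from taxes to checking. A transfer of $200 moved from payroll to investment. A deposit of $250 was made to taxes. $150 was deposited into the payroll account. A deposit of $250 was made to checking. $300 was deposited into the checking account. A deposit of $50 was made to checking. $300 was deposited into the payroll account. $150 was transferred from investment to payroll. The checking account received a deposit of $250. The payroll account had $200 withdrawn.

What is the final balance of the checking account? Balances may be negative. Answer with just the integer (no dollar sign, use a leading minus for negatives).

Answer: 1900

Derivation:
Tracking account balances step by step:
Start: payroll=1000, checking=800, taxes=300, investment=400
Event 1 (transfer 250 taxes -> checking): taxes: 300 - 250 = 50, checking: 800 + 250 = 1050. Balances: payroll=1000, checking=1050, taxes=50, investment=400
Event 2 (transfer 200 payroll -> investment): payroll: 1000 - 200 = 800, investment: 400 + 200 = 600. Balances: payroll=800, checking=1050, taxes=50, investment=600
Event 3 (deposit 250 to taxes): taxes: 50 + 250 = 300. Balances: payroll=800, checking=1050, taxes=300, investment=600
Event 4 (deposit 150 to payroll): payroll: 800 + 150 = 950. Balances: payroll=950, checking=1050, taxes=300, investment=600
Event 5 (deposit 250 to checking): checking: 1050 + 250 = 1300. Balances: payroll=950, checking=1300, taxes=300, investment=600
Event 6 (deposit 300 to checking): checking: 1300 + 300 = 1600. Balances: payroll=950, checking=1600, taxes=300, investment=600
Event 7 (deposit 50 to checking): checking: 1600 + 50 = 1650. Balances: payroll=950, checking=1650, taxes=300, investment=600
Event 8 (deposit 300 to payroll): payroll: 950 + 300 = 1250. Balances: payroll=1250, checking=1650, taxes=300, investment=600
Event 9 (transfer 150 investment -> payroll): investment: 600 - 150 = 450, payroll: 1250 + 150 = 1400. Balances: payroll=1400, checking=1650, taxes=300, investment=450
Event 10 (deposit 250 to checking): checking: 1650 + 250 = 1900. Balances: payroll=1400, checking=1900, taxes=300, investment=450
Event 11 (withdraw 200 from payroll): payroll: 1400 - 200 = 1200. Balances: payroll=1200, checking=1900, taxes=300, investment=450

Final balance of checking: 1900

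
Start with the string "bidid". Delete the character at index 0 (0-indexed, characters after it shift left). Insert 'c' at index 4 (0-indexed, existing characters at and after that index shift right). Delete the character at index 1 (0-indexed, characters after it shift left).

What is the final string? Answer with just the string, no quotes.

Answer: iidc

Derivation:
Applying each edit step by step:
Start: "bidid"
Op 1 (delete idx 0 = 'b'): "bidid" -> "idid"
Op 2 (insert 'c' at idx 4): "idid" -> "ididc"
Op 3 (delete idx 1 = 'd'): "ididc" -> "iidc"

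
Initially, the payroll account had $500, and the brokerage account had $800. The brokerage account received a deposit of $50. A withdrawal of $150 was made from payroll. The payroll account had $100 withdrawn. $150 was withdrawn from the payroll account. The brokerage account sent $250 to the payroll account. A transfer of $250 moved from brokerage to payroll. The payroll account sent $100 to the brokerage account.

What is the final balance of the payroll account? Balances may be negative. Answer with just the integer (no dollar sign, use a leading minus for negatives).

Tracking account balances step by step:
Start: payroll=500, brokerage=800
Event 1 (deposit 50 to brokerage): brokerage: 800 + 50 = 850. Balances: payroll=500, brokerage=850
Event 2 (withdraw 150 from payroll): payroll: 500 - 150 = 350. Balances: payroll=350, brokerage=850
Event 3 (withdraw 100 from payroll): payroll: 350 - 100 = 250. Balances: payroll=250, brokerage=850
Event 4 (withdraw 150 from payroll): payroll: 250 - 150 = 100. Balances: payroll=100, brokerage=850
Event 5 (transfer 250 brokerage -> payroll): brokerage: 850 - 250 = 600, payroll: 100 + 250 = 350. Balances: payroll=350, brokerage=600
Event 6 (transfer 250 brokerage -> payroll): brokerage: 600 - 250 = 350, payroll: 350 + 250 = 600. Balances: payroll=600, brokerage=350
Event 7 (transfer 100 payroll -> brokerage): payroll: 600 - 100 = 500, brokerage: 350 + 100 = 450. Balances: payroll=500, brokerage=450

Final balance of payroll: 500

Answer: 500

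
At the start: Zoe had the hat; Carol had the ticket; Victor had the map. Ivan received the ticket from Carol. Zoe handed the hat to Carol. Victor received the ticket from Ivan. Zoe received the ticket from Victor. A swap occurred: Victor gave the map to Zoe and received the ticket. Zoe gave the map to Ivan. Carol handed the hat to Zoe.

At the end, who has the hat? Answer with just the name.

Answer: Zoe

Derivation:
Tracking all object holders:
Start: hat:Zoe, ticket:Carol, map:Victor
Event 1 (give ticket: Carol -> Ivan). State: hat:Zoe, ticket:Ivan, map:Victor
Event 2 (give hat: Zoe -> Carol). State: hat:Carol, ticket:Ivan, map:Victor
Event 3 (give ticket: Ivan -> Victor). State: hat:Carol, ticket:Victor, map:Victor
Event 4 (give ticket: Victor -> Zoe). State: hat:Carol, ticket:Zoe, map:Victor
Event 5 (swap map<->ticket: now map:Zoe, ticket:Victor). State: hat:Carol, ticket:Victor, map:Zoe
Event 6 (give map: Zoe -> Ivan). State: hat:Carol, ticket:Victor, map:Ivan
Event 7 (give hat: Carol -> Zoe). State: hat:Zoe, ticket:Victor, map:Ivan

Final state: hat:Zoe, ticket:Victor, map:Ivan
The hat is held by Zoe.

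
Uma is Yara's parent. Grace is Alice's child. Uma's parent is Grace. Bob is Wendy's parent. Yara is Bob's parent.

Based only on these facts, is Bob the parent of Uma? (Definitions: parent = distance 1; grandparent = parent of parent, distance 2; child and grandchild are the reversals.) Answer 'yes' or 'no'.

Reconstructing the parent chain from the given facts:
  Alice -> Grace -> Uma -> Yara -> Bob -> Wendy
(each arrow means 'parent of the next')
Positions in the chain (0 = top):
  position of Alice: 0
  position of Grace: 1
  position of Uma: 2
  position of Yara: 3
  position of Bob: 4
  position of Wendy: 5

Bob is at position 4, Uma is at position 2; signed distance (j - i) = -2.
'parent' requires j - i = 1. Actual distance is -2, so the relation does NOT hold.

Answer: no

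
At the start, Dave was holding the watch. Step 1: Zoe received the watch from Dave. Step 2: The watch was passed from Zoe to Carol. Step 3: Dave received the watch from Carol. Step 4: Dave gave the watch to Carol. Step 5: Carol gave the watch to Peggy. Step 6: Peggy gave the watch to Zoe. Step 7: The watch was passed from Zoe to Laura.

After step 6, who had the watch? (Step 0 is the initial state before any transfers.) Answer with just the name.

Tracking the watch holder through step 6:
After step 0 (start): Dave
After step 1: Zoe
After step 2: Carol
After step 3: Dave
After step 4: Carol
After step 5: Peggy
After step 6: Zoe

At step 6, the holder is Zoe.

Answer: Zoe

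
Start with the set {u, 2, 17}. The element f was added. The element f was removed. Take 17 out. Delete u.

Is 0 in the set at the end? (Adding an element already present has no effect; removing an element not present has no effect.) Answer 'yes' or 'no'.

Tracking the set through each operation:
Start: {17, 2, u}
Event 1 (add f): added. Set: {17, 2, f, u}
Event 2 (remove f): removed. Set: {17, 2, u}
Event 3 (remove 17): removed. Set: {2, u}
Event 4 (remove u): removed. Set: {2}

Final set: {2} (size 1)
0 is NOT in the final set.

Answer: no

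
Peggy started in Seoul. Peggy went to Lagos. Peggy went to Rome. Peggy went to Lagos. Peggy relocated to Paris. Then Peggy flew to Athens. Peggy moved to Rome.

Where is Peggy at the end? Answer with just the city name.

Tracking Peggy's location:
Start: Peggy is in Seoul.
After move 1: Seoul -> Lagos. Peggy is in Lagos.
After move 2: Lagos -> Rome. Peggy is in Rome.
After move 3: Rome -> Lagos. Peggy is in Lagos.
After move 4: Lagos -> Paris. Peggy is in Paris.
After move 5: Paris -> Athens. Peggy is in Athens.
After move 6: Athens -> Rome. Peggy is in Rome.

Answer: Rome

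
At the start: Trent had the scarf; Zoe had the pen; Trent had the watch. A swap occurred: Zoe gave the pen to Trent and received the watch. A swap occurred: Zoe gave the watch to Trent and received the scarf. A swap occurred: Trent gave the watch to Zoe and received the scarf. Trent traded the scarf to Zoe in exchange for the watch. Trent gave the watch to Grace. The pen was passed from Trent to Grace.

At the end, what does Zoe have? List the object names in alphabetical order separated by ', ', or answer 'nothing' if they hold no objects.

Answer: scarf

Derivation:
Tracking all object holders:
Start: scarf:Trent, pen:Zoe, watch:Trent
Event 1 (swap pen<->watch: now pen:Trent, watch:Zoe). State: scarf:Trent, pen:Trent, watch:Zoe
Event 2 (swap watch<->scarf: now watch:Trent, scarf:Zoe). State: scarf:Zoe, pen:Trent, watch:Trent
Event 3 (swap watch<->scarf: now watch:Zoe, scarf:Trent). State: scarf:Trent, pen:Trent, watch:Zoe
Event 4 (swap scarf<->watch: now scarf:Zoe, watch:Trent). State: scarf:Zoe, pen:Trent, watch:Trent
Event 5 (give watch: Trent -> Grace). State: scarf:Zoe, pen:Trent, watch:Grace
Event 6 (give pen: Trent -> Grace). State: scarf:Zoe, pen:Grace, watch:Grace

Final state: scarf:Zoe, pen:Grace, watch:Grace
Zoe holds: scarf.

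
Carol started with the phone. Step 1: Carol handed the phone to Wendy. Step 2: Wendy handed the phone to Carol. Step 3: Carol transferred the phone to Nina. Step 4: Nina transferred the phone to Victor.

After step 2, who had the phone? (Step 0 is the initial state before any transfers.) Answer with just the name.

Answer: Carol

Derivation:
Tracking the phone holder through step 2:
After step 0 (start): Carol
After step 1: Wendy
After step 2: Carol

At step 2, the holder is Carol.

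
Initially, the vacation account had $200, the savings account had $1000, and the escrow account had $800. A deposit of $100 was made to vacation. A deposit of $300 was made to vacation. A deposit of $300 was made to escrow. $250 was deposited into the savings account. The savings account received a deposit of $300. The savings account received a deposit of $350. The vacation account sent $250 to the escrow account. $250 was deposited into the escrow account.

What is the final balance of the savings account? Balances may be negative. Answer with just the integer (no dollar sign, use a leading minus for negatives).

Answer: 1900

Derivation:
Tracking account balances step by step:
Start: vacation=200, savings=1000, escrow=800
Event 1 (deposit 100 to vacation): vacation: 200 + 100 = 300. Balances: vacation=300, savings=1000, escrow=800
Event 2 (deposit 300 to vacation): vacation: 300 + 300 = 600. Balances: vacation=600, savings=1000, escrow=800
Event 3 (deposit 300 to escrow): escrow: 800 + 300 = 1100. Balances: vacation=600, savings=1000, escrow=1100
Event 4 (deposit 250 to savings): savings: 1000 + 250 = 1250. Balances: vacation=600, savings=1250, escrow=1100
Event 5 (deposit 300 to savings): savings: 1250 + 300 = 1550. Balances: vacation=600, savings=1550, escrow=1100
Event 6 (deposit 350 to savings): savings: 1550 + 350 = 1900. Balances: vacation=600, savings=1900, escrow=1100
Event 7 (transfer 250 vacation -> escrow): vacation: 600 - 250 = 350, escrow: 1100 + 250 = 1350. Balances: vacation=350, savings=1900, escrow=1350
Event 8 (deposit 250 to escrow): escrow: 1350 + 250 = 1600. Balances: vacation=350, savings=1900, escrow=1600

Final balance of savings: 1900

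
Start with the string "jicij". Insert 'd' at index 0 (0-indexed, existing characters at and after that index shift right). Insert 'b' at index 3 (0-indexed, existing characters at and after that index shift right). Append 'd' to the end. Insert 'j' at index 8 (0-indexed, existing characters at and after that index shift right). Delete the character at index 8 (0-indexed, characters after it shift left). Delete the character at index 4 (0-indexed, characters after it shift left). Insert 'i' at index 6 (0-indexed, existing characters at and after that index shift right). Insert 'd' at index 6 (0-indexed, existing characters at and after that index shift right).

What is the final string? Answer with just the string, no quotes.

Applying each edit step by step:
Start: "jicij"
Op 1 (insert 'd' at idx 0): "jicij" -> "djicij"
Op 2 (insert 'b' at idx 3): "djicij" -> "djibcij"
Op 3 (append 'd'): "djibcij" -> "djibcijd"
Op 4 (insert 'j' at idx 8): "djibcijd" -> "djibcijdj"
Op 5 (delete idx 8 = 'j'): "djibcijdj" -> "djibcijd"
Op 6 (delete idx 4 = 'c'): "djibcijd" -> "djibijd"
Op 7 (insert 'i' at idx 6): "djibijd" -> "djibijid"
Op 8 (insert 'd' at idx 6): "djibijid" -> "djibijdid"

Answer: djibijdid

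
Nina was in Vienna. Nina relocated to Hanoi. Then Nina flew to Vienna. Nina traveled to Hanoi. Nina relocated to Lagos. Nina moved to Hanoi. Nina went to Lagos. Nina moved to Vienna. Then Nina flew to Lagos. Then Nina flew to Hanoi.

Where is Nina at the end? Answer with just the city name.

Tracking Nina's location:
Start: Nina is in Vienna.
After move 1: Vienna -> Hanoi. Nina is in Hanoi.
After move 2: Hanoi -> Vienna. Nina is in Vienna.
After move 3: Vienna -> Hanoi. Nina is in Hanoi.
After move 4: Hanoi -> Lagos. Nina is in Lagos.
After move 5: Lagos -> Hanoi. Nina is in Hanoi.
After move 6: Hanoi -> Lagos. Nina is in Lagos.
After move 7: Lagos -> Vienna. Nina is in Vienna.
After move 8: Vienna -> Lagos. Nina is in Lagos.
After move 9: Lagos -> Hanoi. Nina is in Hanoi.

Answer: Hanoi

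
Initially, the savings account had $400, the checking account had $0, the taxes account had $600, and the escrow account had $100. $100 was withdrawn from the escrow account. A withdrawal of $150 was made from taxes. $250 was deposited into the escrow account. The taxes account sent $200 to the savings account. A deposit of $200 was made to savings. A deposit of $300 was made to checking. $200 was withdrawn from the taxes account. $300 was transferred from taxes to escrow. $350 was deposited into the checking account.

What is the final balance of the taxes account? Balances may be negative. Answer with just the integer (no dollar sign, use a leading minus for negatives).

Answer: -250

Derivation:
Tracking account balances step by step:
Start: savings=400, checking=0, taxes=600, escrow=100
Event 1 (withdraw 100 from escrow): escrow: 100 - 100 = 0. Balances: savings=400, checking=0, taxes=600, escrow=0
Event 2 (withdraw 150 from taxes): taxes: 600 - 150 = 450. Balances: savings=400, checking=0, taxes=450, escrow=0
Event 3 (deposit 250 to escrow): escrow: 0 + 250 = 250. Balances: savings=400, checking=0, taxes=450, escrow=250
Event 4 (transfer 200 taxes -> savings): taxes: 450 - 200 = 250, savings: 400 + 200 = 600. Balances: savings=600, checking=0, taxes=250, escrow=250
Event 5 (deposit 200 to savings): savings: 600 + 200 = 800. Balances: savings=800, checking=0, taxes=250, escrow=250
Event 6 (deposit 300 to checking): checking: 0 + 300 = 300. Balances: savings=800, checking=300, taxes=250, escrow=250
Event 7 (withdraw 200 from taxes): taxes: 250 - 200 = 50. Balances: savings=800, checking=300, taxes=50, escrow=250
Event 8 (transfer 300 taxes -> escrow): taxes: 50 - 300 = -250, escrow: 250 + 300 = 550. Balances: savings=800, checking=300, taxes=-250, escrow=550
Event 9 (deposit 350 to checking): checking: 300 + 350 = 650. Balances: savings=800, checking=650, taxes=-250, escrow=550

Final balance of taxes: -250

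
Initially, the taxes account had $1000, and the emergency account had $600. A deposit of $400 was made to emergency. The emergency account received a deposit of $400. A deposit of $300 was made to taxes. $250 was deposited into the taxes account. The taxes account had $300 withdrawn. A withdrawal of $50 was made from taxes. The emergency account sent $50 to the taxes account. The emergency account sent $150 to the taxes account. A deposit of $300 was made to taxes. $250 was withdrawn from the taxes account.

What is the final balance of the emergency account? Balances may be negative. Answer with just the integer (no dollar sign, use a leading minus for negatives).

Tracking account balances step by step:
Start: taxes=1000, emergency=600
Event 1 (deposit 400 to emergency): emergency: 600 + 400 = 1000. Balances: taxes=1000, emergency=1000
Event 2 (deposit 400 to emergency): emergency: 1000 + 400 = 1400. Balances: taxes=1000, emergency=1400
Event 3 (deposit 300 to taxes): taxes: 1000 + 300 = 1300. Balances: taxes=1300, emergency=1400
Event 4 (deposit 250 to taxes): taxes: 1300 + 250 = 1550. Balances: taxes=1550, emergency=1400
Event 5 (withdraw 300 from taxes): taxes: 1550 - 300 = 1250. Balances: taxes=1250, emergency=1400
Event 6 (withdraw 50 from taxes): taxes: 1250 - 50 = 1200. Balances: taxes=1200, emergency=1400
Event 7 (transfer 50 emergency -> taxes): emergency: 1400 - 50 = 1350, taxes: 1200 + 50 = 1250. Balances: taxes=1250, emergency=1350
Event 8 (transfer 150 emergency -> taxes): emergency: 1350 - 150 = 1200, taxes: 1250 + 150 = 1400. Balances: taxes=1400, emergency=1200
Event 9 (deposit 300 to taxes): taxes: 1400 + 300 = 1700. Balances: taxes=1700, emergency=1200
Event 10 (withdraw 250 from taxes): taxes: 1700 - 250 = 1450. Balances: taxes=1450, emergency=1200

Final balance of emergency: 1200

Answer: 1200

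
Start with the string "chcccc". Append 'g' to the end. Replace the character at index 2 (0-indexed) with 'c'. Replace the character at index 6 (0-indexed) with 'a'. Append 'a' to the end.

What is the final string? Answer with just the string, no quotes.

Answer: chccccaa

Derivation:
Applying each edit step by step:
Start: "chcccc"
Op 1 (append 'g'): "chcccc" -> "chccccg"
Op 2 (replace idx 2: 'c' -> 'c'): "chccccg" -> "chccccg"
Op 3 (replace idx 6: 'g' -> 'a'): "chccccg" -> "chcccca"
Op 4 (append 'a'): "chcccca" -> "chccccaa"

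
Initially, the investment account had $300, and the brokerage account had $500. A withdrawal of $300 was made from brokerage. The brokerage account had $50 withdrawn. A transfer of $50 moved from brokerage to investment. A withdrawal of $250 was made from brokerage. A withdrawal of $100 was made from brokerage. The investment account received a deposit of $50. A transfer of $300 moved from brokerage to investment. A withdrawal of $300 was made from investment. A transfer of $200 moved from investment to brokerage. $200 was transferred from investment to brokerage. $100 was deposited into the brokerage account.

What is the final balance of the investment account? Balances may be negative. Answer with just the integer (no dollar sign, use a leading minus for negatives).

Tracking account balances step by step:
Start: investment=300, brokerage=500
Event 1 (withdraw 300 from brokerage): brokerage: 500 - 300 = 200. Balances: investment=300, brokerage=200
Event 2 (withdraw 50 from brokerage): brokerage: 200 - 50 = 150. Balances: investment=300, brokerage=150
Event 3 (transfer 50 brokerage -> investment): brokerage: 150 - 50 = 100, investment: 300 + 50 = 350. Balances: investment=350, brokerage=100
Event 4 (withdraw 250 from brokerage): brokerage: 100 - 250 = -150. Balances: investment=350, brokerage=-150
Event 5 (withdraw 100 from brokerage): brokerage: -150 - 100 = -250. Balances: investment=350, brokerage=-250
Event 6 (deposit 50 to investment): investment: 350 + 50 = 400. Balances: investment=400, brokerage=-250
Event 7 (transfer 300 brokerage -> investment): brokerage: -250 - 300 = -550, investment: 400 + 300 = 700. Balances: investment=700, brokerage=-550
Event 8 (withdraw 300 from investment): investment: 700 - 300 = 400. Balances: investment=400, brokerage=-550
Event 9 (transfer 200 investment -> brokerage): investment: 400 - 200 = 200, brokerage: -550 + 200 = -350. Balances: investment=200, brokerage=-350
Event 10 (transfer 200 investment -> brokerage): investment: 200 - 200 = 0, brokerage: -350 + 200 = -150. Balances: investment=0, brokerage=-150
Event 11 (deposit 100 to brokerage): brokerage: -150 + 100 = -50. Balances: investment=0, brokerage=-50

Final balance of investment: 0

Answer: 0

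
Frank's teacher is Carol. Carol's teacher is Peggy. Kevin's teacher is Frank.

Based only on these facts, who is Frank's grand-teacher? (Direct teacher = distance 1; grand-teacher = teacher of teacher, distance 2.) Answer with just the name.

Reconstructing the teacher chain from the given facts:
  Peggy -> Carol -> Frank -> Kevin
(each arrow means 'teacher of the next')
Positions in the chain (0 = top):
  position of Peggy: 0
  position of Carol: 1
  position of Frank: 2
  position of Kevin: 3

Frank is at position 2; the grand-teacher is 2 steps up the chain, i.e. position 0: Peggy.

Answer: Peggy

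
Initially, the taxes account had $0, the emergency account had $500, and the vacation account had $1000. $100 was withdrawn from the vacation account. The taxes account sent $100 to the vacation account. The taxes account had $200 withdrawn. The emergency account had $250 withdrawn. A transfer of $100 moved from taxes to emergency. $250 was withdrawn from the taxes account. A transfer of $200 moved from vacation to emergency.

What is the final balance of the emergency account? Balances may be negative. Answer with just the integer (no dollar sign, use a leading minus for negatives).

Tracking account balances step by step:
Start: taxes=0, emergency=500, vacation=1000
Event 1 (withdraw 100 from vacation): vacation: 1000 - 100 = 900. Balances: taxes=0, emergency=500, vacation=900
Event 2 (transfer 100 taxes -> vacation): taxes: 0 - 100 = -100, vacation: 900 + 100 = 1000. Balances: taxes=-100, emergency=500, vacation=1000
Event 3 (withdraw 200 from taxes): taxes: -100 - 200 = -300. Balances: taxes=-300, emergency=500, vacation=1000
Event 4 (withdraw 250 from emergency): emergency: 500 - 250 = 250. Balances: taxes=-300, emergency=250, vacation=1000
Event 5 (transfer 100 taxes -> emergency): taxes: -300 - 100 = -400, emergency: 250 + 100 = 350. Balances: taxes=-400, emergency=350, vacation=1000
Event 6 (withdraw 250 from taxes): taxes: -400 - 250 = -650. Balances: taxes=-650, emergency=350, vacation=1000
Event 7 (transfer 200 vacation -> emergency): vacation: 1000 - 200 = 800, emergency: 350 + 200 = 550. Balances: taxes=-650, emergency=550, vacation=800

Final balance of emergency: 550

Answer: 550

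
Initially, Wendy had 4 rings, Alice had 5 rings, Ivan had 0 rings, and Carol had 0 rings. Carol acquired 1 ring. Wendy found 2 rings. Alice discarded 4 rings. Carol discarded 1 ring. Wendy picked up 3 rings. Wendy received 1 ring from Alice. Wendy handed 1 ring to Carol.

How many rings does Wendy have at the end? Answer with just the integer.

Answer: 9

Derivation:
Tracking counts step by step:
Start: Wendy=4, Alice=5, Ivan=0, Carol=0
Event 1 (Carol +1): Carol: 0 -> 1. State: Wendy=4, Alice=5, Ivan=0, Carol=1
Event 2 (Wendy +2): Wendy: 4 -> 6. State: Wendy=6, Alice=5, Ivan=0, Carol=1
Event 3 (Alice -4): Alice: 5 -> 1. State: Wendy=6, Alice=1, Ivan=0, Carol=1
Event 4 (Carol -1): Carol: 1 -> 0. State: Wendy=6, Alice=1, Ivan=0, Carol=0
Event 5 (Wendy +3): Wendy: 6 -> 9. State: Wendy=9, Alice=1, Ivan=0, Carol=0
Event 6 (Alice -> Wendy, 1): Alice: 1 -> 0, Wendy: 9 -> 10. State: Wendy=10, Alice=0, Ivan=0, Carol=0
Event 7 (Wendy -> Carol, 1): Wendy: 10 -> 9, Carol: 0 -> 1. State: Wendy=9, Alice=0, Ivan=0, Carol=1

Wendy's final count: 9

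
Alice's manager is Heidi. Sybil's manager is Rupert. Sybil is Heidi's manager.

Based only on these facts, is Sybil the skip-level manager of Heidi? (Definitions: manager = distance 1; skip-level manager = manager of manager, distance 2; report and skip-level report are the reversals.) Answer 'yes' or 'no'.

Answer: no

Derivation:
Reconstructing the manager chain from the given facts:
  Rupert -> Sybil -> Heidi -> Alice
(each arrow means 'manager of the next')
Positions in the chain (0 = top):
  position of Rupert: 0
  position of Sybil: 1
  position of Heidi: 2
  position of Alice: 3

Sybil is at position 1, Heidi is at position 2; signed distance (j - i) = 1.
'skip-level manager' requires j - i = 2. Actual distance is 1, so the relation does NOT hold.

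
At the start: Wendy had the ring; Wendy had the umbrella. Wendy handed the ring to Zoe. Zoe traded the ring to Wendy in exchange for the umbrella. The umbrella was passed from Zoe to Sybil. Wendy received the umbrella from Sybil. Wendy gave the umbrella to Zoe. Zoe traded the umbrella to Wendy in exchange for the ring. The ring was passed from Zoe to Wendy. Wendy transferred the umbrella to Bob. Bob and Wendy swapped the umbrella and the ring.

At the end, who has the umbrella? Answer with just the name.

Tracking all object holders:
Start: ring:Wendy, umbrella:Wendy
Event 1 (give ring: Wendy -> Zoe). State: ring:Zoe, umbrella:Wendy
Event 2 (swap ring<->umbrella: now ring:Wendy, umbrella:Zoe). State: ring:Wendy, umbrella:Zoe
Event 3 (give umbrella: Zoe -> Sybil). State: ring:Wendy, umbrella:Sybil
Event 4 (give umbrella: Sybil -> Wendy). State: ring:Wendy, umbrella:Wendy
Event 5 (give umbrella: Wendy -> Zoe). State: ring:Wendy, umbrella:Zoe
Event 6 (swap umbrella<->ring: now umbrella:Wendy, ring:Zoe). State: ring:Zoe, umbrella:Wendy
Event 7 (give ring: Zoe -> Wendy). State: ring:Wendy, umbrella:Wendy
Event 8 (give umbrella: Wendy -> Bob). State: ring:Wendy, umbrella:Bob
Event 9 (swap umbrella<->ring: now umbrella:Wendy, ring:Bob). State: ring:Bob, umbrella:Wendy

Final state: ring:Bob, umbrella:Wendy
The umbrella is held by Wendy.

Answer: Wendy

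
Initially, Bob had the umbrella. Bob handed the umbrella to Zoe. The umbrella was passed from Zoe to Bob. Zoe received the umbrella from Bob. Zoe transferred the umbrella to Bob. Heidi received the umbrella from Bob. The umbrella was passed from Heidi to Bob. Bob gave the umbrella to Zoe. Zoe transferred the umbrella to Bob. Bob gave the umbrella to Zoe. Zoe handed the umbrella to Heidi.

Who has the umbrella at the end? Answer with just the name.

Tracking the umbrella through each event:
Start: Bob has the umbrella.
After event 1: Zoe has the umbrella.
After event 2: Bob has the umbrella.
After event 3: Zoe has the umbrella.
After event 4: Bob has the umbrella.
After event 5: Heidi has the umbrella.
After event 6: Bob has the umbrella.
After event 7: Zoe has the umbrella.
After event 8: Bob has the umbrella.
After event 9: Zoe has the umbrella.
After event 10: Heidi has the umbrella.

Answer: Heidi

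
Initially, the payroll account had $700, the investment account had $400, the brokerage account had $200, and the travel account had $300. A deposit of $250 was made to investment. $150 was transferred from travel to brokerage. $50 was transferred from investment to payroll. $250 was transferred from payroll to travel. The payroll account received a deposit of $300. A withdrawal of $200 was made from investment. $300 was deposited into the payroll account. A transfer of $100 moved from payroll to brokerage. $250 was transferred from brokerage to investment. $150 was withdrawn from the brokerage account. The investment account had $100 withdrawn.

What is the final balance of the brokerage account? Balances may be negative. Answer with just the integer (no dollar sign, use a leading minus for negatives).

Tracking account balances step by step:
Start: payroll=700, investment=400, brokerage=200, travel=300
Event 1 (deposit 250 to investment): investment: 400 + 250 = 650. Balances: payroll=700, investment=650, brokerage=200, travel=300
Event 2 (transfer 150 travel -> brokerage): travel: 300 - 150 = 150, brokerage: 200 + 150 = 350. Balances: payroll=700, investment=650, brokerage=350, travel=150
Event 3 (transfer 50 investment -> payroll): investment: 650 - 50 = 600, payroll: 700 + 50 = 750. Balances: payroll=750, investment=600, brokerage=350, travel=150
Event 4 (transfer 250 payroll -> travel): payroll: 750 - 250 = 500, travel: 150 + 250 = 400. Balances: payroll=500, investment=600, brokerage=350, travel=400
Event 5 (deposit 300 to payroll): payroll: 500 + 300 = 800. Balances: payroll=800, investment=600, brokerage=350, travel=400
Event 6 (withdraw 200 from investment): investment: 600 - 200 = 400. Balances: payroll=800, investment=400, brokerage=350, travel=400
Event 7 (deposit 300 to payroll): payroll: 800 + 300 = 1100. Balances: payroll=1100, investment=400, brokerage=350, travel=400
Event 8 (transfer 100 payroll -> brokerage): payroll: 1100 - 100 = 1000, brokerage: 350 + 100 = 450. Balances: payroll=1000, investment=400, brokerage=450, travel=400
Event 9 (transfer 250 brokerage -> investment): brokerage: 450 - 250 = 200, investment: 400 + 250 = 650. Balances: payroll=1000, investment=650, brokerage=200, travel=400
Event 10 (withdraw 150 from brokerage): brokerage: 200 - 150 = 50. Balances: payroll=1000, investment=650, brokerage=50, travel=400
Event 11 (withdraw 100 from investment): investment: 650 - 100 = 550. Balances: payroll=1000, investment=550, brokerage=50, travel=400

Final balance of brokerage: 50

Answer: 50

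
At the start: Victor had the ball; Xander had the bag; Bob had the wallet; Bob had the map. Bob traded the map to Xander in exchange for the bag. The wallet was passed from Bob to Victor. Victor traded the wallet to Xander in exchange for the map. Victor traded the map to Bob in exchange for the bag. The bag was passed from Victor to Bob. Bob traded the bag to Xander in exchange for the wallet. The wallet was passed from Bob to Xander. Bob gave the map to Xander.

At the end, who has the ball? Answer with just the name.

Tracking all object holders:
Start: ball:Victor, bag:Xander, wallet:Bob, map:Bob
Event 1 (swap map<->bag: now map:Xander, bag:Bob). State: ball:Victor, bag:Bob, wallet:Bob, map:Xander
Event 2 (give wallet: Bob -> Victor). State: ball:Victor, bag:Bob, wallet:Victor, map:Xander
Event 3 (swap wallet<->map: now wallet:Xander, map:Victor). State: ball:Victor, bag:Bob, wallet:Xander, map:Victor
Event 4 (swap map<->bag: now map:Bob, bag:Victor). State: ball:Victor, bag:Victor, wallet:Xander, map:Bob
Event 5 (give bag: Victor -> Bob). State: ball:Victor, bag:Bob, wallet:Xander, map:Bob
Event 6 (swap bag<->wallet: now bag:Xander, wallet:Bob). State: ball:Victor, bag:Xander, wallet:Bob, map:Bob
Event 7 (give wallet: Bob -> Xander). State: ball:Victor, bag:Xander, wallet:Xander, map:Bob
Event 8 (give map: Bob -> Xander). State: ball:Victor, bag:Xander, wallet:Xander, map:Xander

Final state: ball:Victor, bag:Xander, wallet:Xander, map:Xander
The ball is held by Victor.

Answer: Victor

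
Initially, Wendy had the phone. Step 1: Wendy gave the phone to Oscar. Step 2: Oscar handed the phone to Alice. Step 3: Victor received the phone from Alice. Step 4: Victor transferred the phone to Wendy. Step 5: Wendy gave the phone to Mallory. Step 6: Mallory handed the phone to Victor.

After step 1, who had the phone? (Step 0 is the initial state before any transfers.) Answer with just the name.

Tracking the phone holder through step 1:
After step 0 (start): Wendy
After step 1: Oscar

At step 1, the holder is Oscar.

Answer: Oscar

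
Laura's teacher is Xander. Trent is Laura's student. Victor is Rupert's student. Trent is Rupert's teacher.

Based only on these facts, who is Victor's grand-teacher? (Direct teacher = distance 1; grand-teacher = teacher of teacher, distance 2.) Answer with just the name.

Answer: Trent

Derivation:
Reconstructing the teacher chain from the given facts:
  Xander -> Laura -> Trent -> Rupert -> Victor
(each arrow means 'teacher of the next')
Positions in the chain (0 = top):
  position of Xander: 0
  position of Laura: 1
  position of Trent: 2
  position of Rupert: 3
  position of Victor: 4

Victor is at position 4; the grand-teacher is 2 steps up the chain, i.e. position 2: Trent.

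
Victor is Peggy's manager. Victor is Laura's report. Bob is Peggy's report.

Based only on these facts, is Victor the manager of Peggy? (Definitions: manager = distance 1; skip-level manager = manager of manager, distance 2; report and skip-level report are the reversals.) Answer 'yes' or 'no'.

Answer: yes

Derivation:
Reconstructing the manager chain from the given facts:
  Laura -> Victor -> Peggy -> Bob
(each arrow means 'manager of the next')
Positions in the chain (0 = top):
  position of Laura: 0
  position of Victor: 1
  position of Peggy: 2
  position of Bob: 3

Victor is at position 1, Peggy is at position 2; signed distance (j - i) = 1.
'manager' requires j - i = 1. Actual distance is 1, so the relation HOLDS.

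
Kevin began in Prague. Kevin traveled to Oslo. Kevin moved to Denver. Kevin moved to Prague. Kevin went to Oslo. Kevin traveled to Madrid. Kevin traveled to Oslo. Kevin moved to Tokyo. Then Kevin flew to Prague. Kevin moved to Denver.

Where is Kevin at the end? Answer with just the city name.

Tracking Kevin's location:
Start: Kevin is in Prague.
After move 1: Prague -> Oslo. Kevin is in Oslo.
After move 2: Oslo -> Denver. Kevin is in Denver.
After move 3: Denver -> Prague. Kevin is in Prague.
After move 4: Prague -> Oslo. Kevin is in Oslo.
After move 5: Oslo -> Madrid. Kevin is in Madrid.
After move 6: Madrid -> Oslo. Kevin is in Oslo.
After move 7: Oslo -> Tokyo. Kevin is in Tokyo.
After move 8: Tokyo -> Prague. Kevin is in Prague.
After move 9: Prague -> Denver. Kevin is in Denver.

Answer: Denver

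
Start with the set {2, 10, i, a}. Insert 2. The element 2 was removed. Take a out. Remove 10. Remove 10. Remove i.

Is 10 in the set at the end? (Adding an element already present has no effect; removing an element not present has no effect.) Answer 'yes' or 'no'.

Answer: no

Derivation:
Tracking the set through each operation:
Start: {10, 2, a, i}
Event 1 (add 2): already present, no change. Set: {10, 2, a, i}
Event 2 (remove 2): removed. Set: {10, a, i}
Event 3 (remove a): removed. Set: {10, i}
Event 4 (remove 10): removed. Set: {i}
Event 5 (remove 10): not present, no change. Set: {i}
Event 6 (remove i): removed. Set: {}

Final set: {} (size 0)
10 is NOT in the final set.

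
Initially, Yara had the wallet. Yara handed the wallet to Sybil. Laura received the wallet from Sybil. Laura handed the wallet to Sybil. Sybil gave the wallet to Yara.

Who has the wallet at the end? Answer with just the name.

Tracking the wallet through each event:
Start: Yara has the wallet.
After event 1: Sybil has the wallet.
After event 2: Laura has the wallet.
After event 3: Sybil has the wallet.
After event 4: Yara has the wallet.

Answer: Yara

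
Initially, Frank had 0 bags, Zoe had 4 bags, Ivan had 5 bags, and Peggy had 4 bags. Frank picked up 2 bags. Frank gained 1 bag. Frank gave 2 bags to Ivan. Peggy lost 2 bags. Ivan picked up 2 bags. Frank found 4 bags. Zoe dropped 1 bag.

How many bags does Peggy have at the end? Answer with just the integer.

Answer: 2

Derivation:
Tracking counts step by step:
Start: Frank=0, Zoe=4, Ivan=5, Peggy=4
Event 1 (Frank +2): Frank: 0 -> 2. State: Frank=2, Zoe=4, Ivan=5, Peggy=4
Event 2 (Frank +1): Frank: 2 -> 3. State: Frank=3, Zoe=4, Ivan=5, Peggy=4
Event 3 (Frank -> Ivan, 2): Frank: 3 -> 1, Ivan: 5 -> 7. State: Frank=1, Zoe=4, Ivan=7, Peggy=4
Event 4 (Peggy -2): Peggy: 4 -> 2. State: Frank=1, Zoe=4, Ivan=7, Peggy=2
Event 5 (Ivan +2): Ivan: 7 -> 9. State: Frank=1, Zoe=4, Ivan=9, Peggy=2
Event 6 (Frank +4): Frank: 1 -> 5. State: Frank=5, Zoe=4, Ivan=9, Peggy=2
Event 7 (Zoe -1): Zoe: 4 -> 3. State: Frank=5, Zoe=3, Ivan=9, Peggy=2

Peggy's final count: 2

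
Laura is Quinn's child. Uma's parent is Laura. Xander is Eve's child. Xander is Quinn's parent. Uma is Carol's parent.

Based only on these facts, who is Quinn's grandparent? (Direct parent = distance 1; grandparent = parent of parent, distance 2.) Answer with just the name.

Answer: Eve

Derivation:
Reconstructing the parent chain from the given facts:
  Eve -> Xander -> Quinn -> Laura -> Uma -> Carol
(each arrow means 'parent of the next')
Positions in the chain (0 = top):
  position of Eve: 0
  position of Xander: 1
  position of Quinn: 2
  position of Laura: 3
  position of Uma: 4
  position of Carol: 5

Quinn is at position 2; the grandparent is 2 steps up the chain, i.e. position 0: Eve.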